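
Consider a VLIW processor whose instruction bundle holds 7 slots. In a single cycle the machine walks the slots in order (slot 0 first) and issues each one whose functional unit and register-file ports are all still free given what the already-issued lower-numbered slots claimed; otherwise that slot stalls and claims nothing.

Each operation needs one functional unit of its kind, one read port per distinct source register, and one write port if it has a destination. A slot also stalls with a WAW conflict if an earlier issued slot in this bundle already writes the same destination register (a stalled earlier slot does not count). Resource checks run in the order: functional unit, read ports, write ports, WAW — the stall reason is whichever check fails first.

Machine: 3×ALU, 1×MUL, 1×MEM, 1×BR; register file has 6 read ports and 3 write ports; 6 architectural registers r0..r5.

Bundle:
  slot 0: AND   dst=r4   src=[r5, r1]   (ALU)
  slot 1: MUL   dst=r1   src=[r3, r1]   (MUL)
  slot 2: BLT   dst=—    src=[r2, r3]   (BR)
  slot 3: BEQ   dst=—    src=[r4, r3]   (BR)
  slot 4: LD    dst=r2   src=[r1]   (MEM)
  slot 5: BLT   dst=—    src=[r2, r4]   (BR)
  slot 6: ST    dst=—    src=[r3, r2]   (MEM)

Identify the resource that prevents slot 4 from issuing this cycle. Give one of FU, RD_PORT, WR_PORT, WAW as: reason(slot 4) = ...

reason(slot 4) = RD_PORT

slot 0 (ALU): ISSUE — free A2,Mu1,Ld1,B1 rp4 wp2
slot 1 (MUL): ISSUE — free A2,Mu0,Ld1,B1 rp2 wp1
slot 2 (BR): ISSUE — free A2,Mu0,Ld1,B0 rp0 wp1
slot 3 (BR): stall FU — free A2,Mu0,Ld1,B0 rp0 wp1
slot 4 (MEM): stall RD_PORT — free A2,Mu0,Ld1,B0 rp0 wp1
slot 5 (BR): stall FU — free A2,Mu0,Ld1,B0 rp0 wp1
slot 6 (MEM): stall RD_PORT — free A2,Mu0,Ld1,B0 rp0 wp1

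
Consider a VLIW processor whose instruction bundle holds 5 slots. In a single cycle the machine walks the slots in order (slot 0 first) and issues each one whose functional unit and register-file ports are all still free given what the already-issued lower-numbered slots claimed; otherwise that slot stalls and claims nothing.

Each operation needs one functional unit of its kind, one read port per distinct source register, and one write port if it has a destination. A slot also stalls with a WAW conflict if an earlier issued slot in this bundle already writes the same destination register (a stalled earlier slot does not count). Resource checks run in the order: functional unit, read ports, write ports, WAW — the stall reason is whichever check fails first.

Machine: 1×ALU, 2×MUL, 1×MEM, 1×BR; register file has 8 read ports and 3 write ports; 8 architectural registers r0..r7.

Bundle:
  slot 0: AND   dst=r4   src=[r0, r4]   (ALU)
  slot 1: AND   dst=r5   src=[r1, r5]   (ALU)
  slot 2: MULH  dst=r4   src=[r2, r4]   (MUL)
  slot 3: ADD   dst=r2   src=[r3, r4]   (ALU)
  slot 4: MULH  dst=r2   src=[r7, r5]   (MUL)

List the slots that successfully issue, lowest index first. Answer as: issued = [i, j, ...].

issued = [0, 4]

  0. ALU→r4 ⇒ go  {0A/2Mu/1Ld/1B | 6r 2w}
  1. ALU→r5 ⇒ no(FU)  {0A/2Mu/1Ld/1B | 6r 2w}
  2. MUL→r4 ⇒ no(WAW)  {0A/2Mu/1Ld/1B | 6r 2w}
  3. ALU→r2 ⇒ no(FU)  {0A/2Mu/1Ld/1B | 6r 2w}
  4. MUL→r2 ⇒ go  {0A/1Mu/1Ld/1B | 4r 1w}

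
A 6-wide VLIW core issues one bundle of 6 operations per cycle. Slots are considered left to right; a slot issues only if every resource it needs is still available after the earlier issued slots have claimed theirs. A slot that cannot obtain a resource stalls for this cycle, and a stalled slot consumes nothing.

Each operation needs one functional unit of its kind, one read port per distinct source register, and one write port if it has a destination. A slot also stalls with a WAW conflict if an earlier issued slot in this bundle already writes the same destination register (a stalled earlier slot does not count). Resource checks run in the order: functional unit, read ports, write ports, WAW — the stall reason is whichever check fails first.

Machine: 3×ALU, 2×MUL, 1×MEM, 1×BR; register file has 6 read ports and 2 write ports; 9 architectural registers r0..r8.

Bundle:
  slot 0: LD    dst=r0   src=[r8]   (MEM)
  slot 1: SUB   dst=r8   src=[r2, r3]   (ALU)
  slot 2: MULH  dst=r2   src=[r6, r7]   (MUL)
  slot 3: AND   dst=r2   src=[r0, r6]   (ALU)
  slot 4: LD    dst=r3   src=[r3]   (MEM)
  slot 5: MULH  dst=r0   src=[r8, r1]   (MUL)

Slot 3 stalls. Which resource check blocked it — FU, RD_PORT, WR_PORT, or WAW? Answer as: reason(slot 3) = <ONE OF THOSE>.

#0 MEM src=r8 dispatched  <A:3 Mu:2 Ld:0 B:1 rd:5 wr:1>
#1 ALU src=r2,r3 dispatched  <A:2 Mu:2 Ld:0 B:1 rd:3 wr:0>
#2 MUL src=r6,r7 held:WR_PORT  <A:2 Mu:2 Ld:0 B:1 rd:3 wr:0>
#3 ALU src=r0,r6 held:WR_PORT  <A:2 Mu:2 Ld:0 B:1 rd:3 wr:0>
#4 MEM src=r3 held:FU  <A:2 Mu:2 Ld:0 B:1 rd:3 wr:0>
#5 MUL src=r8,r1 held:WR_PORT  <A:2 Mu:2 Ld:0 B:1 rd:3 wr:0>

reason(slot 3) = WR_PORT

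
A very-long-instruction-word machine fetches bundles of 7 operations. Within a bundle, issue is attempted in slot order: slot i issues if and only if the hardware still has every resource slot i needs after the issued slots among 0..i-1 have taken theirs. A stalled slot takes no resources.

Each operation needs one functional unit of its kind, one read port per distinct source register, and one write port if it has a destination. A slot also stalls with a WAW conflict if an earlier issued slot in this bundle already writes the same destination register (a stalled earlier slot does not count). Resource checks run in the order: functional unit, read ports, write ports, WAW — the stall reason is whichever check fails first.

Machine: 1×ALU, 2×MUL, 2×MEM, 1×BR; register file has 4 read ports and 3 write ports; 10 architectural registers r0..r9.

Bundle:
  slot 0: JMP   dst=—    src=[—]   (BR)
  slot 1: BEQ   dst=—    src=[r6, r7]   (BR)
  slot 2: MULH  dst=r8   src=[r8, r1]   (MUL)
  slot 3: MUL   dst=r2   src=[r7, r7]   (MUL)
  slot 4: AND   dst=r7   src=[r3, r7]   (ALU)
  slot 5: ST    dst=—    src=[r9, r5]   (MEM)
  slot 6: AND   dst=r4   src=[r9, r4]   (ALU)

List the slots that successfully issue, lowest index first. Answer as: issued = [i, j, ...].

issued = [0, 2, 3]

slot 0 (BR): ISSUE — free A1,Mu2,Ld2,B0 rp4 wp3
slot 1 (BR): stall FU — free A1,Mu2,Ld2,B0 rp4 wp3
slot 2 (MUL): ISSUE — free A1,Mu1,Ld2,B0 rp2 wp2
slot 3 (MUL): ISSUE — free A1,Mu0,Ld2,B0 rp1 wp1
slot 4 (ALU): stall RD_PORT — free A1,Mu0,Ld2,B0 rp1 wp1
slot 5 (MEM): stall RD_PORT — free A1,Mu0,Ld2,B0 rp1 wp1
slot 6 (ALU): stall RD_PORT — free A1,Mu0,Ld2,B0 rp1 wp1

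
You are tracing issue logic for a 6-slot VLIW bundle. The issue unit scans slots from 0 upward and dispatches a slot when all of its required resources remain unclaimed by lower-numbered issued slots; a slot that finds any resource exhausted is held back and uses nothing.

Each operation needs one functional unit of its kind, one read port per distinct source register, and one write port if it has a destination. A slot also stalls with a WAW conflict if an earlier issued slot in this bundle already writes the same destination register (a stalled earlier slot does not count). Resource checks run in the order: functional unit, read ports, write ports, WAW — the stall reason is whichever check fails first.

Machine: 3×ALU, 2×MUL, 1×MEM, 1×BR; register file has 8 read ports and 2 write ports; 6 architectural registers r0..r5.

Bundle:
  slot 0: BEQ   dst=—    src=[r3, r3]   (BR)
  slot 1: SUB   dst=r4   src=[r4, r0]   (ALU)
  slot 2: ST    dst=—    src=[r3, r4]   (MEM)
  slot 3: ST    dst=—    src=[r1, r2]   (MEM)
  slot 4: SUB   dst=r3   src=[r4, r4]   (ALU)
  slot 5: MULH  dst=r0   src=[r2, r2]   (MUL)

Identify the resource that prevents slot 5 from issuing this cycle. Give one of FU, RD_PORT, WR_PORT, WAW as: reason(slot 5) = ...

#0 BR src=r3,r3 dispatched  <A:3 Mu:2 Ld:1 B:0 rd:7 wr:2>
#1 ALU src=r4,r0 dispatched  <A:2 Mu:2 Ld:1 B:0 rd:5 wr:1>
#2 MEM src=r3,r4 dispatched  <A:2 Mu:2 Ld:0 B:0 rd:3 wr:1>
#3 MEM src=r1,r2 held:FU  <A:2 Mu:2 Ld:0 B:0 rd:3 wr:1>
#4 ALU src=r4,r4 dispatched  <A:1 Mu:2 Ld:0 B:0 rd:2 wr:0>
#5 MUL src=r2,r2 held:WR_PORT  <A:1 Mu:2 Ld:0 B:0 rd:2 wr:0>

reason(slot 5) = WR_PORT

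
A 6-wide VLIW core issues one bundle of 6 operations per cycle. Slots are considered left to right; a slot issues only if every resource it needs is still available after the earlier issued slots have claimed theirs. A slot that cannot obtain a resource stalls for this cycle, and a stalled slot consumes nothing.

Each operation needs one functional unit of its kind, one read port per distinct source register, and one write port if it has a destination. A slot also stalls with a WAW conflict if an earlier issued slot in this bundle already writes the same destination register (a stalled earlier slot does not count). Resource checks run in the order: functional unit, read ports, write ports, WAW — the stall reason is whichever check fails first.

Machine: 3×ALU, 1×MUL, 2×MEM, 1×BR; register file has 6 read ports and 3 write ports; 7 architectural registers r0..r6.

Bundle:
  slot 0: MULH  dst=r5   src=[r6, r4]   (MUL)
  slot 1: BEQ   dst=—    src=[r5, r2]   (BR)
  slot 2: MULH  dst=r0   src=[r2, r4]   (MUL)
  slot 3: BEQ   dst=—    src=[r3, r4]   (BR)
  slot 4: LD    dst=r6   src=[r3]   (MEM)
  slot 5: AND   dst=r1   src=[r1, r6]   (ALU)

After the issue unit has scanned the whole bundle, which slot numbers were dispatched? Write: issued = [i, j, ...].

issued = [0, 1, 4]

slot 0 (MUL): ISSUE — free A3,Mu0,Ld2,B1 rp4 wp2
slot 1 (BR): ISSUE — free A3,Mu0,Ld2,B0 rp2 wp2
slot 2 (MUL): stall FU — free A3,Mu0,Ld2,B0 rp2 wp2
slot 3 (BR): stall FU — free A3,Mu0,Ld2,B0 rp2 wp2
slot 4 (MEM): ISSUE — free A3,Mu0,Ld1,B0 rp1 wp1
slot 5 (ALU): stall RD_PORT — free A3,Mu0,Ld1,B0 rp1 wp1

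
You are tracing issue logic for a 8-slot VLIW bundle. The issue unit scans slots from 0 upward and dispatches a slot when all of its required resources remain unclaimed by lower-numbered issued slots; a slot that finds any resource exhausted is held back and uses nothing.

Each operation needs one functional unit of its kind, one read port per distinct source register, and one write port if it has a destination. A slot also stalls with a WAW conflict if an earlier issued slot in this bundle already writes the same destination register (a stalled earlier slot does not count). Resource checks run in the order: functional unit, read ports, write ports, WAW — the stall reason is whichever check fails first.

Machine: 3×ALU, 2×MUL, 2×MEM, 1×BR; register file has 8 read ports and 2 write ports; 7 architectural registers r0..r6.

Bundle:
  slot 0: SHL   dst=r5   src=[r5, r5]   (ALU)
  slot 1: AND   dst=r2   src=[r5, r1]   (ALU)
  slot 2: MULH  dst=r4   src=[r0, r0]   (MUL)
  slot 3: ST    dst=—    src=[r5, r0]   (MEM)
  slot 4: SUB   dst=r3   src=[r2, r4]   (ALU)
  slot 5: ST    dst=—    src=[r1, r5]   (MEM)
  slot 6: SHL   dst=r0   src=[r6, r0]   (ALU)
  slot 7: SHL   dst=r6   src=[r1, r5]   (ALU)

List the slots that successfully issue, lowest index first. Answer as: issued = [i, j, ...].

issued = [0, 1, 3, 5]

#0 ALU src=r5,r5 dispatched  <A:2 Mu:2 Ld:2 B:1 rd:7 wr:1>
#1 ALU src=r5,r1 dispatched  <A:1 Mu:2 Ld:2 B:1 rd:5 wr:0>
#2 MUL src=r0,r0 held:WR_PORT  <A:1 Mu:2 Ld:2 B:1 rd:5 wr:0>
#3 MEM src=r5,r0 dispatched  <A:1 Mu:2 Ld:1 B:1 rd:3 wr:0>
#4 ALU src=r2,r4 held:WR_PORT  <A:1 Mu:2 Ld:1 B:1 rd:3 wr:0>
#5 MEM src=r1,r5 dispatched  <A:1 Mu:2 Ld:0 B:1 rd:1 wr:0>
#6 ALU src=r6,r0 held:RD_PORT  <A:1 Mu:2 Ld:0 B:1 rd:1 wr:0>
#7 ALU src=r1,r5 held:RD_PORT  <A:1 Mu:2 Ld:0 B:1 rd:1 wr:0>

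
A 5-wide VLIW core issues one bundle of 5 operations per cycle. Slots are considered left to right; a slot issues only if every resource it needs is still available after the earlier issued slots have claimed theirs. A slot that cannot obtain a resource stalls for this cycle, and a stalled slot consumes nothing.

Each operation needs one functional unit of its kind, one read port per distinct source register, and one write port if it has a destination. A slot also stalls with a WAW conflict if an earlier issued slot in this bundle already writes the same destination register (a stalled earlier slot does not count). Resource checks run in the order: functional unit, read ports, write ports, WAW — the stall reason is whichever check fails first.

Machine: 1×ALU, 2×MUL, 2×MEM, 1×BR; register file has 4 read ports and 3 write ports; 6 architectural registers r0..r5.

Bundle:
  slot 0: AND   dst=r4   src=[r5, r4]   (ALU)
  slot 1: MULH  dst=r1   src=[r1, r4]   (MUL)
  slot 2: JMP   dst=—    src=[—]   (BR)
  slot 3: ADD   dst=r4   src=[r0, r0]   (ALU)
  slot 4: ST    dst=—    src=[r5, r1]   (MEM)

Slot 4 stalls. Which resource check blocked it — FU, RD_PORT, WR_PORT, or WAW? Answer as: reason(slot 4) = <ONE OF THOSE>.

  0. ALU→r4 ⇒ go  {0A/2Mu/2Ld/1B | 2r 2w}
  1. MUL→r1 ⇒ go  {0A/1Mu/2Ld/1B | 0r 1w}
  2. BR ⇒ go  {0A/1Mu/2Ld/0B | 0r 1w}
  3. ALU→r4 ⇒ no(FU)  {0A/1Mu/2Ld/0B | 0r 1w}
  4. MEM ⇒ no(RD_PORT)  {0A/1Mu/2Ld/0B | 0r 1w}

reason(slot 4) = RD_PORT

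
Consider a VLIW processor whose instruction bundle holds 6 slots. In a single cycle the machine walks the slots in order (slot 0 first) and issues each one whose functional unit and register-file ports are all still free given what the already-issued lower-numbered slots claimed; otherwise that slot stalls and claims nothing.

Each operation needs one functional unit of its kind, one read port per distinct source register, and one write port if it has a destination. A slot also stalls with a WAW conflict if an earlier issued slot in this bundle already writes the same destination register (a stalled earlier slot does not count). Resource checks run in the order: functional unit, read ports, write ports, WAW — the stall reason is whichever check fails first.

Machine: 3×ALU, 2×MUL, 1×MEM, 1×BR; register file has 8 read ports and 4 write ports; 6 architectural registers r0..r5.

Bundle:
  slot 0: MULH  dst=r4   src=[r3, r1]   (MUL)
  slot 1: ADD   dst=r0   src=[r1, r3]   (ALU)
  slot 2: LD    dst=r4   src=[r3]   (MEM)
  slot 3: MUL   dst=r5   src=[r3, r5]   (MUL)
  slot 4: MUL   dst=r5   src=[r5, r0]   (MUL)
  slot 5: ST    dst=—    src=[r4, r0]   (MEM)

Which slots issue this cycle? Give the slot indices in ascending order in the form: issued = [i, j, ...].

[0] MUL needs rd=2 wr=1: ok; after: ALU=3 MUL=1 MEM=1 BR=1, R=6, W=3
[1] ALU needs rd=2 wr=1: ok; after: ALU=2 MUL=1 MEM=1 BR=1, R=4, W=2
[2] MEM needs rd=1 wr=1: WAW; after: ALU=2 MUL=1 MEM=1 BR=1, R=4, W=2
[3] MUL needs rd=2 wr=1: ok; after: ALU=2 MUL=0 MEM=1 BR=1, R=2, W=1
[4] MUL needs rd=2 wr=1: FU; after: ALU=2 MUL=0 MEM=1 BR=1, R=2, W=1
[5] MEM needs rd=2 wr=0: ok; after: ALU=2 MUL=0 MEM=0 BR=1, R=0, W=1

issued = [0, 1, 3, 5]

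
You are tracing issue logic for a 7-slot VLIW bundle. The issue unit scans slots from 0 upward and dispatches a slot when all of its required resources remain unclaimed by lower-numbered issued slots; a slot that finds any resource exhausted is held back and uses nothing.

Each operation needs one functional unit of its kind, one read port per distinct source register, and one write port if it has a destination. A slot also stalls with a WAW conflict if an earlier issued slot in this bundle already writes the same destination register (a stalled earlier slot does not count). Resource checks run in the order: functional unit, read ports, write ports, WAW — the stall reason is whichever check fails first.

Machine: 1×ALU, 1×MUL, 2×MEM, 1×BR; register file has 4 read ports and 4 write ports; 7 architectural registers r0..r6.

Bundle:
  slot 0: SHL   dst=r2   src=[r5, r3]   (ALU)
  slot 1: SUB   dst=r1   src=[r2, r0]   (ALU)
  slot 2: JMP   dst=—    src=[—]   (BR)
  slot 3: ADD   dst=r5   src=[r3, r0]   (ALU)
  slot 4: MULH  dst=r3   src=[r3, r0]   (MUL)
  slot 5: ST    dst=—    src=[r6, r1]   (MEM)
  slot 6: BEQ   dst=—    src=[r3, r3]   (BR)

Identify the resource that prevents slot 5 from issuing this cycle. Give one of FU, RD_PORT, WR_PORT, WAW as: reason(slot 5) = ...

reason(slot 5) = RD_PORT

slot 0 (ALU): ISSUE — free A0,Mu1,Ld2,B1 rp2 wp3
slot 1 (ALU): stall FU — free A0,Mu1,Ld2,B1 rp2 wp3
slot 2 (BR): ISSUE — free A0,Mu1,Ld2,B0 rp2 wp3
slot 3 (ALU): stall FU — free A0,Mu1,Ld2,B0 rp2 wp3
slot 4 (MUL): ISSUE — free A0,Mu0,Ld2,B0 rp0 wp2
slot 5 (MEM): stall RD_PORT — free A0,Mu0,Ld2,B0 rp0 wp2
slot 6 (BR): stall FU — free A0,Mu0,Ld2,B0 rp0 wp2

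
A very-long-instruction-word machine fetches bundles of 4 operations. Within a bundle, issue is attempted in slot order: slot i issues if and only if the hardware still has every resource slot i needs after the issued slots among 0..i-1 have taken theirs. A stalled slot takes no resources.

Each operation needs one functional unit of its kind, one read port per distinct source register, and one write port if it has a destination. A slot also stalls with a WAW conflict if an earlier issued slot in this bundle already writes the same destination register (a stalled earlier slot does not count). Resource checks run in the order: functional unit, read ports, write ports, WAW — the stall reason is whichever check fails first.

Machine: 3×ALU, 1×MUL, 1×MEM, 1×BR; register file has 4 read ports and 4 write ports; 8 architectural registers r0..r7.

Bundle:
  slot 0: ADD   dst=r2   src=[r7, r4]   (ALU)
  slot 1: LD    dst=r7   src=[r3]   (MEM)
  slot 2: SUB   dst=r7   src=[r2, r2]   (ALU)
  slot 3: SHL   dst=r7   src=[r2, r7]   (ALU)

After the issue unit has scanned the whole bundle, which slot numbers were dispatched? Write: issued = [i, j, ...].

issued = [0, 1]

(0) want 1×ALU +2rd +1wr — yes → AL2|MU1|ME1|BR1|rd2|wr3
(1) want 1×MEM +1rd +1wr — yes → AL2|MU1|ME0|BR1|rd1|wr2
(2) want 1×ALU +1rd +1wr — WAW → AL2|MU1|ME0|BR1|rd1|wr2
(3) want 1×ALU +2rd +1wr — RD_PORT → AL2|MU1|ME0|BR1|rd1|wr2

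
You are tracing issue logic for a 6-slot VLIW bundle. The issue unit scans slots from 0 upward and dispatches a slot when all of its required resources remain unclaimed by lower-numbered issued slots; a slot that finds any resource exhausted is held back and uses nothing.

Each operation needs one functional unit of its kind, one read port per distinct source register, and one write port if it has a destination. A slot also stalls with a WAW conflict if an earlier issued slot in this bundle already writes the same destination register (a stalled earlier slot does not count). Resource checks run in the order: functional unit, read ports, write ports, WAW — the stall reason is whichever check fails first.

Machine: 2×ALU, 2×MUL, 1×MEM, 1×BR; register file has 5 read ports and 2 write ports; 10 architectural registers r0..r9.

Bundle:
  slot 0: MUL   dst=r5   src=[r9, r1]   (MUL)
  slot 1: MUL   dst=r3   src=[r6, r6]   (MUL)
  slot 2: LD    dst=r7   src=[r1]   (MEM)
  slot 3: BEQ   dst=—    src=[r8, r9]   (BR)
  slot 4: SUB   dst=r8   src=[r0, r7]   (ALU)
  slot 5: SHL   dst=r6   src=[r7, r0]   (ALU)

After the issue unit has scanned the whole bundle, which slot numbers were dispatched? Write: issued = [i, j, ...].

[0] MUL needs rd=2 wr=1: ok; after: ALU=2 MUL=1 MEM=1 BR=1, R=3, W=1
[1] MUL needs rd=1 wr=1: ok; after: ALU=2 MUL=0 MEM=1 BR=1, R=2, W=0
[2] MEM needs rd=1 wr=1: WR_PORT; after: ALU=2 MUL=0 MEM=1 BR=1, R=2, W=0
[3] BR needs rd=2 wr=0: ok; after: ALU=2 MUL=0 MEM=1 BR=0, R=0, W=0
[4] ALU needs rd=2 wr=1: RD_PORT; after: ALU=2 MUL=0 MEM=1 BR=0, R=0, W=0
[5] ALU needs rd=2 wr=1: RD_PORT; after: ALU=2 MUL=0 MEM=1 BR=0, R=0, W=0

issued = [0, 1, 3]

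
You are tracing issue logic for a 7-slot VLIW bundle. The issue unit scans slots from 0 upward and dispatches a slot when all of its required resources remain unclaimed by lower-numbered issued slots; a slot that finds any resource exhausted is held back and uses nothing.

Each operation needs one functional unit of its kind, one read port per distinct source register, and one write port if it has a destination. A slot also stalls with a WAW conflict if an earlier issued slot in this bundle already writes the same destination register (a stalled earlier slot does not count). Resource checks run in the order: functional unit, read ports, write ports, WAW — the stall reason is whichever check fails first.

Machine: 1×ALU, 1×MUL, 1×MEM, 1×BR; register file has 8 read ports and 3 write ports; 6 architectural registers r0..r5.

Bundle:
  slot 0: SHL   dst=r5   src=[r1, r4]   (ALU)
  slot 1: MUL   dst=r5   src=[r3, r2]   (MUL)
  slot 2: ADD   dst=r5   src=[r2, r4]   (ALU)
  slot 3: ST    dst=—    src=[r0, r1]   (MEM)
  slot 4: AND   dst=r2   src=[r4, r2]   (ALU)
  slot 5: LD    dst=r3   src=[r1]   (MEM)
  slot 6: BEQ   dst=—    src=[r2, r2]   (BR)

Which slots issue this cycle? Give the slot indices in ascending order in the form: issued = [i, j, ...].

[0] ALU needs rd=2 wr=1: ok; after: ALU=0 MUL=1 MEM=1 BR=1, R=6, W=2
[1] MUL needs rd=2 wr=1: WAW; after: ALU=0 MUL=1 MEM=1 BR=1, R=6, W=2
[2] ALU needs rd=2 wr=1: FU; after: ALU=0 MUL=1 MEM=1 BR=1, R=6, W=2
[3] MEM needs rd=2 wr=0: ok; after: ALU=0 MUL=1 MEM=0 BR=1, R=4, W=2
[4] ALU needs rd=2 wr=1: FU; after: ALU=0 MUL=1 MEM=0 BR=1, R=4, W=2
[5] MEM needs rd=1 wr=1: FU; after: ALU=0 MUL=1 MEM=0 BR=1, R=4, W=2
[6] BR needs rd=1 wr=0: ok; after: ALU=0 MUL=1 MEM=0 BR=0, R=3, W=2

issued = [0, 3, 6]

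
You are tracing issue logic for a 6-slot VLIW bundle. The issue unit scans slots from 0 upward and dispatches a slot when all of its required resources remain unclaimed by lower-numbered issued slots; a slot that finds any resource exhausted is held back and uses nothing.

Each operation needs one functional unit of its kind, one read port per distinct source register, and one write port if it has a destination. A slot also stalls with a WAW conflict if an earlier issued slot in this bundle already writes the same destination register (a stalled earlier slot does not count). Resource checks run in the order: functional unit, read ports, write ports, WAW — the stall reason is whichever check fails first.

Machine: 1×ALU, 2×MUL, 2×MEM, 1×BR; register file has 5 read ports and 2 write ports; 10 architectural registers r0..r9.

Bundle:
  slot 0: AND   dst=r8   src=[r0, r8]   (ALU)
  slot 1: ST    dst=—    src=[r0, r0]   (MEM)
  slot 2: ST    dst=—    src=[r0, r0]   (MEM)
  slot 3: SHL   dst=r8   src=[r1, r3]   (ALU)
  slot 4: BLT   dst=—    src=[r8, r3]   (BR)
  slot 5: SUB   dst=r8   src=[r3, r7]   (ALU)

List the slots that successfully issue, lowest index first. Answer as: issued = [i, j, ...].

issued = [0, 1, 2]

[0] ALU needs rd=2 wr=1: ok; after: ALU=0 MUL=2 MEM=2 BR=1, R=3, W=1
[1] MEM needs rd=1 wr=0: ok; after: ALU=0 MUL=2 MEM=1 BR=1, R=2, W=1
[2] MEM needs rd=1 wr=0: ok; after: ALU=0 MUL=2 MEM=0 BR=1, R=1, W=1
[3] ALU needs rd=2 wr=1: FU; after: ALU=0 MUL=2 MEM=0 BR=1, R=1, W=1
[4] BR needs rd=2 wr=0: RD_PORT; after: ALU=0 MUL=2 MEM=0 BR=1, R=1, W=1
[5] ALU needs rd=2 wr=1: FU; after: ALU=0 MUL=2 MEM=0 BR=1, R=1, W=1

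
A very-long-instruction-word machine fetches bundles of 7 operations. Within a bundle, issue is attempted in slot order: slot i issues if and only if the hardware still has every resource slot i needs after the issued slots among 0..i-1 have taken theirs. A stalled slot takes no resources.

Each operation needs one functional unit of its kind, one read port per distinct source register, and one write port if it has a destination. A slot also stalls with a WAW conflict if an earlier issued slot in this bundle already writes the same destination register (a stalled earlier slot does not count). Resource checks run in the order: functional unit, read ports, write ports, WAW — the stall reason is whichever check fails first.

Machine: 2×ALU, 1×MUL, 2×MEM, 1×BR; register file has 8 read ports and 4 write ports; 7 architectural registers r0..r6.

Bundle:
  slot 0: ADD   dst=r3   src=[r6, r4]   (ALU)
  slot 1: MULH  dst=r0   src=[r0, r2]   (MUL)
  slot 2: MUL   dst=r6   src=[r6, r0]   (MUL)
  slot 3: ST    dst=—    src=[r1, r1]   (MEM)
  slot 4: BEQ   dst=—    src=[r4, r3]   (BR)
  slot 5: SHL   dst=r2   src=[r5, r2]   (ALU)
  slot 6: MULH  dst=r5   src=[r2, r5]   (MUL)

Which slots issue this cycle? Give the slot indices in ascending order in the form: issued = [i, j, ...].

slot 0 (ALU): ISSUE — free A1,Mu1,Ld2,B1 rp6 wp3
slot 1 (MUL): ISSUE — free A1,Mu0,Ld2,B1 rp4 wp2
slot 2 (MUL): stall FU — free A1,Mu0,Ld2,B1 rp4 wp2
slot 3 (MEM): ISSUE — free A1,Mu0,Ld1,B1 rp3 wp2
slot 4 (BR): ISSUE — free A1,Mu0,Ld1,B0 rp1 wp2
slot 5 (ALU): stall RD_PORT — free A1,Mu0,Ld1,B0 rp1 wp2
slot 6 (MUL): stall FU — free A1,Mu0,Ld1,B0 rp1 wp2

issued = [0, 1, 3, 4]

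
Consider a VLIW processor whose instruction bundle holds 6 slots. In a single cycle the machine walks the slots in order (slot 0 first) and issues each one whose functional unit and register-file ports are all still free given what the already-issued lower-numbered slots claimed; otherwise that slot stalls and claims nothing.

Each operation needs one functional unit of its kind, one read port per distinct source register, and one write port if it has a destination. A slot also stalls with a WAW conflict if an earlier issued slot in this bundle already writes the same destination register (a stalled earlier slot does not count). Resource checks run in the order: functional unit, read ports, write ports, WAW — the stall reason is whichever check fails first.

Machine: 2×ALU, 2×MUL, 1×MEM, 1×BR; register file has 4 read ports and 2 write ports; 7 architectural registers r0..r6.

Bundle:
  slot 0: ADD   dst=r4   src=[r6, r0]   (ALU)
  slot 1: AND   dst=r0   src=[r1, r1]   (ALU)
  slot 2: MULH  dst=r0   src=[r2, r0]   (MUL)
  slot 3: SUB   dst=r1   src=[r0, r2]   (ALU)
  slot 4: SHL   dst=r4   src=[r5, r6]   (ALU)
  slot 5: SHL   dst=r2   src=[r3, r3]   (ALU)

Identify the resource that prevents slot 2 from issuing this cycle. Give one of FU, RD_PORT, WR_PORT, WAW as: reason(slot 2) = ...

[0] ALU needs rd=2 wr=1: ok; after: ALU=1 MUL=2 MEM=1 BR=1, R=2, W=1
[1] ALU needs rd=1 wr=1: ok; after: ALU=0 MUL=2 MEM=1 BR=1, R=1, W=0
[2] MUL needs rd=2 wr=1: RD_PORT; after: ALU=0 MUL=2 MEM=1 BR=1, R=1, W=0
[3] ALU needs rd=2 wr=1: FU; after: ALU=0 MUL=2 MEM=1 BR=1, R=1, W=0
[4] ALU needs rd=2 wr=1: FU; after: ALU=0 MUL=2 MEM=1 BR=1, R=1, W=0
[5] ALU needs rd=1 wr=1: FU; after: ALU=0 MUL=2 MEM=1 BR=1, R=1, W=0

reason(slot 2) = RD_PORT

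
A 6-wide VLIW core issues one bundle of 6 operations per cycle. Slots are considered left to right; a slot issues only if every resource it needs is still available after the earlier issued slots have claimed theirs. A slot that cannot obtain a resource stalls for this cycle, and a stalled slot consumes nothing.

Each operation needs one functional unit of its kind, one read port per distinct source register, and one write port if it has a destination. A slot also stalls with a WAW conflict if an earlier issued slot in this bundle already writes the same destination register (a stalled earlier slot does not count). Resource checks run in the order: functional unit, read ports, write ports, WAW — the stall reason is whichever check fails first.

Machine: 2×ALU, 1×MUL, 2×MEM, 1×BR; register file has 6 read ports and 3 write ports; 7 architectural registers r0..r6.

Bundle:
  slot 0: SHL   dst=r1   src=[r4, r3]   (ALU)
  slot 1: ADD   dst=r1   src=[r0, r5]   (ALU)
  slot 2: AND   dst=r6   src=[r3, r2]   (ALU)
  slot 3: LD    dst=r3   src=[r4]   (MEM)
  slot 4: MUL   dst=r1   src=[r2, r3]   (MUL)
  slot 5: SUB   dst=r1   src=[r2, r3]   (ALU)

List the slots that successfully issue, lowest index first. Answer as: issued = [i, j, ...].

(0) want 1×ALU +2rd +1wr — yes → AL1|MU1|ME2|BR1|rd4|wr2
(1) want 1×ALU +2rd +1wr — WAW → AL1|MU1|ME2|BR1|rd4|wr2
(2) want 1×ALU +2rd +1wr — yes → AL0|MU1|ME2|BR1|rd2|wr1
(3) want 1×MEM +1rd +1wr — yes → AL0|MU1|ME1|BR1|rd1|wr0
(4) want 1×MUL +2rd +1wr — RD_PORT → AL0|MU1|ME1|BR1|rd1|wr0
(5) want 1×ALU +2rd +1wr — FU → AL0|MU1|ME1|BR1|rd1|wr0

issued = [0, 2, 3]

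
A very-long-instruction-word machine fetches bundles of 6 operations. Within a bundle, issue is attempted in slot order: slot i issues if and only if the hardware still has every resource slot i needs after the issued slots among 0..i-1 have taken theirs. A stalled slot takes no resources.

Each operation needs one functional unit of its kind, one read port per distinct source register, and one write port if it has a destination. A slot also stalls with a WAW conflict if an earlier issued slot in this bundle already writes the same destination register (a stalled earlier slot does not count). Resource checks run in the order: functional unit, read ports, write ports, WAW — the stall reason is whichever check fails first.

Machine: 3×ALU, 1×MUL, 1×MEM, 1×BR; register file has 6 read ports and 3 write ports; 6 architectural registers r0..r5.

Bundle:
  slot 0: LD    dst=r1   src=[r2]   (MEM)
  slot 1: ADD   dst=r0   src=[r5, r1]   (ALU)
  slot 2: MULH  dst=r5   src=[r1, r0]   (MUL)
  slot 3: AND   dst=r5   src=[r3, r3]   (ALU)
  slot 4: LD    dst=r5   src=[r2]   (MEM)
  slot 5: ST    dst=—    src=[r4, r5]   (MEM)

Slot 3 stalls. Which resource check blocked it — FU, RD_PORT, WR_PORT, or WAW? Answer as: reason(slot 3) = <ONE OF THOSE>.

reason(slot 3) = WR_PORT

[0] MEM needs rd=1 wr=1: ok; after: ALU=3 MUL=1 MEM=0 BR=1, R=5, W=2
[1] ALU needs rd=2 wr=1: ok; after: ALU=2 MUL=1 MEM=0 BR=1, R=3, W=1
[2] MUL needs rd=2 wr=1: ok; after: ALU=2 MUL=0 MEM=0 BR=1, R=1, W=0
[3] ALU needs rd=1 wr=1: WR_PORT; after: ALU=2 MUL=0 MEM=0 BR=1, R=1, W=0
[4] MEM needs rd=1 wr=1: FU; after: ALU=2 MUL=0 MEM=0 BR=1, R=1, W=0
[5] MEM needs rd=2 wr=0: FU; after: ALU=2 MUL=0 MEM=0 BR=1, R=1, W=0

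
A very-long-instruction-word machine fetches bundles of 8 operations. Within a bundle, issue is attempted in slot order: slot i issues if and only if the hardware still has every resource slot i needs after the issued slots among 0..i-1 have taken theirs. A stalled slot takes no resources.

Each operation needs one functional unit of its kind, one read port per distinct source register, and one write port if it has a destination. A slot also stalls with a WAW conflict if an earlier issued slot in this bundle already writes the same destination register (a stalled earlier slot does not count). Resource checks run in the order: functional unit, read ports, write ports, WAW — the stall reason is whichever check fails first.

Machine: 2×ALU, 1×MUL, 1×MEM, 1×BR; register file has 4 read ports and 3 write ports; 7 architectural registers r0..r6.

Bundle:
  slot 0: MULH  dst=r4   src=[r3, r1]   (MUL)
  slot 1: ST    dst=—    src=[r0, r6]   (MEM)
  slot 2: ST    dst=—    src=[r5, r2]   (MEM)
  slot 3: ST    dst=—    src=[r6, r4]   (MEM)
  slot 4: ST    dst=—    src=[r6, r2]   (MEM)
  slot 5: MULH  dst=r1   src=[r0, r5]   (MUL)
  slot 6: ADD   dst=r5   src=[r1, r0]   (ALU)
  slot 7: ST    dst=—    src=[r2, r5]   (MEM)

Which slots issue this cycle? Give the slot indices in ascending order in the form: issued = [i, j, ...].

issued = [0, 1]

(0) want 1×MUL +2rd +1wr — yes → AL2|MU0|ME1|BR1|rd2|wr2
(1) want 1×MEM +2rd +0wr — yes → AL2|MU0|ME0|BR1|rd0|wr2
(2) want 1×MEM +2rd +0wr — FU → AL2|MU0|ME0|BR1|rd0|wr2
(3) want 1×MEM +2rd +0wr — FU → AL2|MU0|ME0|BR1|rd0|wr2
(4) want 1×MEM +2rd +0wr — FU → AL2|MU0|ME0|BR1|rd0|wr2
(5) want 1×MUL +2rd +1wr — FU → AL2|MU0|ME0|BR1|rd0|wr2
(6) want 1×ALU +2rd +1wr — RD_PORT → AL2|MU0|ME0|BR1|rd0|wr2
(7) want 1×MEM +2rd +0wr — FU → AL2|MU0|ME0|BR1|rd0|wr2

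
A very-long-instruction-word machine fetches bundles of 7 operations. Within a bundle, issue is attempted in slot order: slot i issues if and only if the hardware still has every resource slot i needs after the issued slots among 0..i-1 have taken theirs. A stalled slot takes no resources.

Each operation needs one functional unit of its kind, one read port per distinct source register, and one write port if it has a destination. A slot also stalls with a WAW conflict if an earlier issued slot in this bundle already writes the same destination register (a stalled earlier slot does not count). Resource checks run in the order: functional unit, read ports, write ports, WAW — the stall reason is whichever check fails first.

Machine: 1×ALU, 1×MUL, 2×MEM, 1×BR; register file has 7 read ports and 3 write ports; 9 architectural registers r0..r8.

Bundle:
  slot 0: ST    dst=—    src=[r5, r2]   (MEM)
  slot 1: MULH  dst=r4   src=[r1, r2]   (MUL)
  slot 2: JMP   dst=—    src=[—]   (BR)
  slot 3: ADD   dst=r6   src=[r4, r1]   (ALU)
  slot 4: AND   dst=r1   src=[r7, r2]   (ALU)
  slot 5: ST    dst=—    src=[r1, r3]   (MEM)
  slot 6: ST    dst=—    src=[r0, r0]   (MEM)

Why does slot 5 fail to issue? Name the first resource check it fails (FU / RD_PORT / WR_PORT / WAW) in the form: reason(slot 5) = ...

reason(slot 5) = RD_PORT

  0. MEM ⇒ go  {1A/1Mu/1Ld/1B | 5r 3w}
  1. MUL→r4 ⇒ go  {1A/0Mu/1Ld/1B | 3r 2w}
  2. BR ⇒ go  {1A/0Mu/1Ld/0B | 3r 2w}
  3. ALU→r6 ⇒ go  {0A/0Mu/1Ld/0B | 1r 1w}
  4. ALU→r1 ⇒ no(FU)  {0A/0Mu/1Ld/0B | 1r 1w}
  5. MEM ⇒ no(RD_PORT)  {0A/0Mu/1Ld/0B | 1r 1w}
  6. MEM ⇒ go  {0A/0Mu/0Ld/0B | 0r 1w}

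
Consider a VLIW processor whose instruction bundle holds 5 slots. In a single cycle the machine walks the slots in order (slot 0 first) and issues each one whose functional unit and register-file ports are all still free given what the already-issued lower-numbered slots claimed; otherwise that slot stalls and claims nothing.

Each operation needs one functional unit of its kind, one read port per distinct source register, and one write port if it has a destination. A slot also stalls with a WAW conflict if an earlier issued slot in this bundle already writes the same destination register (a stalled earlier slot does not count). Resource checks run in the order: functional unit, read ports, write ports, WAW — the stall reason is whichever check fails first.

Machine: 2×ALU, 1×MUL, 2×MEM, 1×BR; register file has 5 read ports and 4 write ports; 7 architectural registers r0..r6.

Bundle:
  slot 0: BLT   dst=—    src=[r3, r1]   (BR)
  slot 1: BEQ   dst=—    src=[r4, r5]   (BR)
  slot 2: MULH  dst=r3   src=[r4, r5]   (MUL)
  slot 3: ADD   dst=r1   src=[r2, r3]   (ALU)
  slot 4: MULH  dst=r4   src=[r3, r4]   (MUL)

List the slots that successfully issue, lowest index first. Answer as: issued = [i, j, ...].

slot 0 (BR): ISSUE — free A2,Mu1,Ld2,B0 rp3 wp4
slot 1 (BR): stall FU — free A2,Mu1,Ld2,B0 rp3 wp4
slot 2 (MUL): ISSUE — free A2,Mu0,Ld2,B0 rp1 wp3
slot 3 (ALU): stall RD_PORT — free A2,Mu0,Ld2,B0 rp1 wp3
slot 4 (MUL): stall FU — free A2,Mu0,Ld2,B0 rp1 wp3

issued = [0, 2]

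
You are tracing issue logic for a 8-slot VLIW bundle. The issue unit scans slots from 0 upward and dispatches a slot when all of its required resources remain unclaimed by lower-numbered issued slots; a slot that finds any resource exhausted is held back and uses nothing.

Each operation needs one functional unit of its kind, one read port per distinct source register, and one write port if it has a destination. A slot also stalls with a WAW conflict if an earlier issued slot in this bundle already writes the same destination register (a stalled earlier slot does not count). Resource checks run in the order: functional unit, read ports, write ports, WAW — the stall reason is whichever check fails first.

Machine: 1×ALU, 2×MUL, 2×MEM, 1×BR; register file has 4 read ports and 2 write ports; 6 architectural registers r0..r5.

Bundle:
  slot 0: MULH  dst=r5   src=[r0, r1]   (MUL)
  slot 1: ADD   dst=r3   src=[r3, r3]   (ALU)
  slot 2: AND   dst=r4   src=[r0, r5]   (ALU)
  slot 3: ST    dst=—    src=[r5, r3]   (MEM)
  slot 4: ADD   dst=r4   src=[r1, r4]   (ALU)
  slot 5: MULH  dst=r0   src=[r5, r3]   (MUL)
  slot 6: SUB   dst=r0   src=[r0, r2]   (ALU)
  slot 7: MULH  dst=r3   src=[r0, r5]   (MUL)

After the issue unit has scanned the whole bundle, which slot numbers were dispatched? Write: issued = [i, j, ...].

issued = [0, 1]

  0. MUL→r5 ⇒ go  {1A/1Mu/2Ld/1B | 2r 1w}
  1. ALU→r3 ⇒ go  {0A/1Mu/2Ld/1B | 1r 0w}
  2. ALU→r4 ⇒ no(FU)  {0A/1Mu/2Ld/1B | 1r 0w}
  3. MEM ⇒ no(RD_PORT)  {0A/1Mu/2Ld/1B | 1r 0w}
  4. ALU→r4 ⇒ no(FU)  {0A/1Mu/2Ld/1B | 1r 0w}
  5. MUL→r0 ⇒ no(RD_PORT)  {0A/1Mu/2Ld/1B | 1r 0w}
  6. ALU→r0 ⇒ no(FU)  {0A/1Mu/2Ld/1B | 1r 0w}
  7. MUL→r3 ⇒ no(RD_PORT)  {0A/1Mu/2Ld/1B | 1r 0w}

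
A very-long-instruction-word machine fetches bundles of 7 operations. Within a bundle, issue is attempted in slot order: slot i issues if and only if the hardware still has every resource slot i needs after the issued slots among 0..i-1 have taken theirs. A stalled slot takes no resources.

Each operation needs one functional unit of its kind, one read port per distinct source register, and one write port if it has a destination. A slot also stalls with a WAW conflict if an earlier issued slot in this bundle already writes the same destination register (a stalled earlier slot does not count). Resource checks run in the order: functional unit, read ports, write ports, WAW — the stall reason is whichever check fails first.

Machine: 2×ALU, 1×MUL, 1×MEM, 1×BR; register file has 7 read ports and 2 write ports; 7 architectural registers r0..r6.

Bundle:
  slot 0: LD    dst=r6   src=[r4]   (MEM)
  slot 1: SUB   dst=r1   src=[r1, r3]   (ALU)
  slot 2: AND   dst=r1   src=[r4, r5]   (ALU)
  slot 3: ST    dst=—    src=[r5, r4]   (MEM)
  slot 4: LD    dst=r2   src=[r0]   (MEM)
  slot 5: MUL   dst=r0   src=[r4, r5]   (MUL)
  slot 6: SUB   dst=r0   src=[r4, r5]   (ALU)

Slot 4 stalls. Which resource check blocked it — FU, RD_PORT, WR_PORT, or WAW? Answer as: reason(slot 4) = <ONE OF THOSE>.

slot 0 (MEM): ISSUE — free A2,Mu1,Ld0,B1 rp6 wp1
slot 1 (ALU): ISSUE — free A1,Mu1,Ld0,B1 rp4 wp0
slot 2 (ALU): stall WR_PORT — free A1,Mu1,Ld0,B1 rp4 wp0
slot 3 (MEM): stall FU — free A1,Mu1,Ld0,B1 rp4 wp0
slot 4 (MEM): stall FU — free A1,Mu1,Ld0,B1 rp4 wp0
slot 5 (MUL): stall WR_PORT — free A1,Mu1,Ld0,B1 rp4 wp0
slot 6 (ALU): stall WR_PORT — free A1,Mu1,Ld0,B1 rp4 wp0

reason(slot 4) = FU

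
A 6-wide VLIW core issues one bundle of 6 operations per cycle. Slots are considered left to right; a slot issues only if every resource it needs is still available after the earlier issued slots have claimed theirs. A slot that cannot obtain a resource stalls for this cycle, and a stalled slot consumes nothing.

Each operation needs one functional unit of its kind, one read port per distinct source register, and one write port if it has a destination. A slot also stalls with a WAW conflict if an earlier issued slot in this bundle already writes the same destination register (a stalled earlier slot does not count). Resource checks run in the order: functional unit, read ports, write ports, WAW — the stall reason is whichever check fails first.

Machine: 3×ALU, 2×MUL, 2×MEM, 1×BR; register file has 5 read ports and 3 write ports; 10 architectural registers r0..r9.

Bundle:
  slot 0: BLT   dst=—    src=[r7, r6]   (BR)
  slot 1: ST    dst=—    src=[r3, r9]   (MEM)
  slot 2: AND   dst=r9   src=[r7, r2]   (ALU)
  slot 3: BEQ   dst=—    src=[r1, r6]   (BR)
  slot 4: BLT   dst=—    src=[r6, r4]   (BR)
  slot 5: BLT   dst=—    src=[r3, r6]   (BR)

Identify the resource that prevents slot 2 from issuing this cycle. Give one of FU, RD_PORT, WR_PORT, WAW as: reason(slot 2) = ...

reason(slot 2) = RD_PORT

  0. BR ⇒ go  {3A/2Mu/2Ld/0B | 3r 3w}
  1. MEM ⇒ go  {3A/2Mu/1Ld/0B | 1r 3w}
  2. ALU→r9 ⇒ no(RD_PORT)  {3A/2Mu/1Ld/0B | 1r 3w}
  3. BR ⇒ no(FU)  {3A/2Mu/1Ld/0B | 1r 3w}
  4. BR ⇒ no(FU)  {3A/2Mu/1Ld/0B | 1r 3w}
  5. BR ⇒ no(FU)  {3A/2Mu/1Ld/0B | 1r 3w}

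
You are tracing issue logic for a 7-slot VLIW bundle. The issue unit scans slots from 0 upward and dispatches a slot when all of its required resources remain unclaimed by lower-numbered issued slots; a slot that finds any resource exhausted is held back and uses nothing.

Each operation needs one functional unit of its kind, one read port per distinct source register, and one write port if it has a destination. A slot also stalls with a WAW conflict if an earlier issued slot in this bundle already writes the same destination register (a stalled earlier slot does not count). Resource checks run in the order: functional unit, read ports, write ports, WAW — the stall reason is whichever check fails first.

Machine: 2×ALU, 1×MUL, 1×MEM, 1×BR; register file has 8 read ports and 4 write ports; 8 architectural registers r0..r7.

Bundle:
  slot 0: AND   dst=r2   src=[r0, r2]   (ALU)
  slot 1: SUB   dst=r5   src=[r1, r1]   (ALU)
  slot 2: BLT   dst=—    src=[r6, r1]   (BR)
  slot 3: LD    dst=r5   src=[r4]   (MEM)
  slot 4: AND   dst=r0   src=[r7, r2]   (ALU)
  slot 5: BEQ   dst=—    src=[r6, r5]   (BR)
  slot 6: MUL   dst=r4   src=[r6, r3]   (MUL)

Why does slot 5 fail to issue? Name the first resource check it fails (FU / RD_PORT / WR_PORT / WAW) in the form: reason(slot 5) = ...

reason(slot 5) = FU

(0) want 1×ALU +2rd +1wr — yes → AL1|MU1|ME1|BR1|rd6|wr3
(1) want 1×ALU +1rd +1wr — yes → AL0|MU1|ME1|BR1|rd5|wr2
(2) want 1×BR +2rd +0wr — yes → AL0|MU1|ME1|BR0|rd3|wr2
(3) want 1×MEM +1rd +1wr — WAW → AL0|MU1|ME1|BR0|rd3|wr2
(4) want 1×ALU +2rd +1wr — FU → AL0|MU1|ME1|BR0|rd3|wr2
(5) want 1×BR +2rd +0wr — FU → AL0|MU1|ME1|BR0|rd3|wr2
(6) want 1×MUL +2rd +1wr — yes → AL0|MU0|ME1|BR0|rd1|wr1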